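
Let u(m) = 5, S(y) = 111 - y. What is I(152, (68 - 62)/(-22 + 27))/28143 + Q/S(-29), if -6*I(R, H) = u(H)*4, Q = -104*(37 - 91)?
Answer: 118537966/2955015 ≈ 40.114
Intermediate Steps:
Q = 5616 (Q = -104*(-54) = 5616)
I(R, H) = -10/3 (I(R, H) = -5*4/6 = -1/6*20 = -10/3)
I(152, (68 - 62)/(-22 + 27))/28143 + Q/S(-29) = -10/3/28143 + 5616/(111 - 1*(-29)) = -10/3*1/28143 + 5616/(111 + 29) = -10/84429 + 5616/140 = -10/84429 + 5616*(1/140) = -10/84429 + 1404/35 = 118537966/2955015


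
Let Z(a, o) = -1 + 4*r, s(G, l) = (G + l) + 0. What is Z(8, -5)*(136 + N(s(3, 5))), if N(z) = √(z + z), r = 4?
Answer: 2100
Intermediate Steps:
s(G, l) = G + l
N(z) = √2*√z (N(z) = √(2*z) = √2*√z)
Z(a, o) = 15 (Z(a, o) = -1 + 4*4 = -1 + 16 = 15)
Z(8, -5)*(136 + N(s(3, 5))) = 15*(136 + √2*√(3 + 5)) = 15*(136 + √2*√8) = 15*(136 + √2*(2*√2)) = 15*(136 + 4) = 15*140 = 2100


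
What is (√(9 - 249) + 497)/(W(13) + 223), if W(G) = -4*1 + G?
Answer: 497/232 + I*√15/58 ≈ 2.1422 + 0.066776*I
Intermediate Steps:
W(G) = -4 + G
(√(9 - 249) + 497)/(W(13) + 223) = (√(9 - 249) + 497)/((-4 + 13) + 223) = (√(-240) + 497)/(9 + 223) = (4*I*√15 + 497)/232 = (497 + 4*I*√15)*(1/232) = 497/232 + I*√15/58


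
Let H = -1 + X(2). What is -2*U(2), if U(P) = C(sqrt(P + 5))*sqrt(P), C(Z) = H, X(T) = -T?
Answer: 6*sqrt(2) ≈ 8.4853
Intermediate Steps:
H = -3 (H = -1 - 1*2 = -1 - 2 = -3)
C(Z) = -3
U(P) = -3*sqrt(P)
-2*U(2) = -(-6)*sqrt(2) = 6*sqrt(2)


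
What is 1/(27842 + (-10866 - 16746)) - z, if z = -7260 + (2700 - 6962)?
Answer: 2650061/230 ≈ 11522.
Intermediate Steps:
z = -11522 (z = -7260 - 4262 = -11522)
1/(27842 + (-10866 - 16746)) - z = 1/(27842 + (-10866 - 16746)) - 1*(-11522) = 1/(27842 - 27612) + 11522 = 1/230 + 11522 = 2650061/230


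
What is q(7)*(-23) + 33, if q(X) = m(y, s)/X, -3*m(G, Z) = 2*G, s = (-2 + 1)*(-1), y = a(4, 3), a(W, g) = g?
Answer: 277/7 ≈ 39.571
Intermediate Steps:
y = 3
s = 1 (s = -1*(-1) = 1)
m(G, Z) = -2*G/3
q(X) = -2/X (q(X) = (-⅔*3)/X = -2/X)
q(7)*(-23) + 33 = -2/7*(-23) + 33 = 46/7 + 33 = 277/7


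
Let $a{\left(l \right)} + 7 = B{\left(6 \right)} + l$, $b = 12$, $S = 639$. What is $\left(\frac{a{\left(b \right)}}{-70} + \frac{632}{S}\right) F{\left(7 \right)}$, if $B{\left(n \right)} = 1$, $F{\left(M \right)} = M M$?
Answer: $\frac{141421}{3195} \approx 44.263$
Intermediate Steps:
$F{\left(M \right)} = M^{2}$
$a{\left(l \right)} = -6 + l$ ($a{\left(l \right)} = -7 + \left(1 + l\right) = -6 + l$)
$\left(\frac{a{\left(b \right)}}{-70} + \frac{632}{S}\right) F{\left(7 \right)} = \left(\frac{-6 + 12}{-70} + \frac{632}{639}\right) 7^{2} = \left(6 \left(- \frac{1}{70}\right) + 632 \cdot \frac{1}{639}\right) 49 = \left(- \frac{3}{35} + \frac{632}{639}\right) 49 = \frac{20203}{22365} \cdot 49 = \frac{141421}{3195}$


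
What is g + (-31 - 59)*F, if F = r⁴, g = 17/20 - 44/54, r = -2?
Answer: -777581/540 ≈ -1440.0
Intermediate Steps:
g = 19/540 (g = 17*(1/20) - 44*1/54 = 17/20 - 22/27 = 19/540 ≈ 0.035185)
F = 16 (F = (-2)⁴ = 16)
g + (-31 - 59)*F = 19/540 + (-31 - 59)*16 = 19/540 - 90*16 = 19/540 - 1440 = -777581/540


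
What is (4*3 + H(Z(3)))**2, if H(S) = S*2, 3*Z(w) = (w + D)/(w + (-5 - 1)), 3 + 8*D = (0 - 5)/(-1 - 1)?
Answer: 667489/5184 ≈ 128.76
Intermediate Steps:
D = -1/16 (D = -3/8 + ((0 - 5)/(-1 - 1))/8 = -3/8 + (-5/(-2))/8 = -3/8 + (-5*(-1/2))/8 = -3/8 + (1/8)*(5/2) = -3/8 + 5/16 = -1/16 ≈ -0.062500)
Z(w) = (-1/16 + w)/(3*(-6 + w)) (Z(w) = ((w - 1/16)/(w + (-5 - 1)))/3 = ((-1/16 + w)/(w - 6))/3 = ((-1/16 + w)/(-6 + w))/3 = (-1/16 + w)/(3*(-6 + w)))
H(S) = 2*S
(4*3 + H(Z(3)))**2 = (4*3 + 2*((-1 + 16*3)/(48*(-6 + 3))))**2 = (12 + 2*((1/48)*(-1 + 48)/(-3)))**2 = (12 + 2*((1/48)*(-1/3)*47))**2 = (12 + 2*(-47/144))**2 = (12 - 47/72)**2 = (817/72)**2 = 667489/5184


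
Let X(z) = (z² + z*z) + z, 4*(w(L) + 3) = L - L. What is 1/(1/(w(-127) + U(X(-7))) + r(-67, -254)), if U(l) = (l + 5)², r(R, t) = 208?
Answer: 9213/1916305 ≈ 0.0048077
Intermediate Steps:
w(L) = -3 (w(L) = -3 + (L - L)/4 = -3 + (¼)*0 = -3 + 0 = -3)
X(z) = z + 2*z² (X(z) = (z² + z²) + z = 2*z² + z = z + 2*z²)
U(l) = (5 + l)²
1/(1/(w(-127) + U(X(-7))) + r(-67, -254)) = 1/(1/(-3 + (5 - 7*(1 + 2*(-7)))²) + 208) = 1/(1/(-3 + (5 - 7*(1 - 14))²) + 208) = 1/(1/(-3 + (5 - 7*(-13))²) + 208) = 1/(1/(-3 + (5 + 91)²) + 208) = 1/(1/(-3 + 96²) + 208) = 1/(1/(-3 + 9216) + 208) = 1/(1/9213 + 208) = 1/(1916305/9213) = 9213/1916305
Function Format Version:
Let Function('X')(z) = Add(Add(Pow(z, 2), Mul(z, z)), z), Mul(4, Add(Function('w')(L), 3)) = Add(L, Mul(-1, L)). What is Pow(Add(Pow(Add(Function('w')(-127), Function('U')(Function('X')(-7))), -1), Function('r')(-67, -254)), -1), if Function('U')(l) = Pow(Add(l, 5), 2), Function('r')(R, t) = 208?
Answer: Rational(9213, 1916305) ≈ 0.0048077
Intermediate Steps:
Function('w')(L) = -3 (Function('w')(L) = Add(-3, Mul(Rational(1, 4), Add(L, Mul(-1, L)))) = Add(-3, Mul(Rational(1, 4), 0)) = Add(-3, 0) = -3)
Function('X')(z) = Add(z, Mul(2, Pow(z, 2))) (Function('X')(z) = Add(Add(Pow(z, 2), Pow(z, 2)), z) = Add(Mul(2, Pow(z, 2)), z) = Add(z, Mul(2, Pow(z, 2))))
Function('U')(l) = Pow(Add(5, l), 2)
Pow(Add(Pow(Add(Function('w')(-127), Function('U')(Function('X')(-7))), -1), Function('r')(-67, -254)), -1) = Pow(Add(Pow(Add(-3, Pow(Add(5, Mul(-7, Add(1, Mul(2, -7)))), 2)), -1), 208), -1) = Pow(Add(Pow(Add(-3, Pow(Add(5, Mul(-7, Add(1, -14))), 2)), -1), 208), -1) = Pow(Add(Pow(Add(-3, Pow(Add(5, Mul(-7, -13)), 2)), -1), 208), -1) = Pow(Add(Pow(Add(-3, Pow(Add(5, 91), 2)), -1), 208), -1) = Pow(Add(Pow(Add(-3, Pow(96, 2)), -1), 208), -1) = Pow(Add(Pow(Add(-3, 9216), -1), 208), -1) = Pow(Add(Pow(9213, -1), 208), -1) = Pow(Add(Rational(1, 9213), 208), -1) = Pow(Rational(1916305, 9213), -1) = Rational(9213, 1916305)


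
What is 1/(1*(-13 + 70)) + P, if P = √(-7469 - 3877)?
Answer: 1/57 + I*√11346 ≈ 0.017544 + 106.52*I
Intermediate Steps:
P = I*√11346 (P = √(-11346) = I*√11346 ≈ 106.52*I)
1/(1*(-13 + 70)) + P = 1/(1*(-13 + 70)) + I*√11346 = 1/(1*57) + I*√11346 = 1/57 + I*√11346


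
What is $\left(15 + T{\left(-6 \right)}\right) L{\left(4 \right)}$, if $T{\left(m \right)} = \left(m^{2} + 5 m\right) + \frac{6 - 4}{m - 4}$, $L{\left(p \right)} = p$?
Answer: $\frac{416}{5} \approx 83.2$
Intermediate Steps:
$T{\left(m \right)} = m^{2} + \frac{2}{-4 + m} + 5 m$ ($T{\left(m \right)} = \left(m^{2} + 5 m\right) + \frac{2}{-4 + m} = m^{2} + \frac{2}{-4 + m} + 5 m$)
$\left(15 + T{\left(-6 \right)}\right) L{\left(4 \right)} = \left(15 + \frac{2 + \left(-6\right)^{2} + \left(-6\right)^{3} - -120}{-4 - 6}\right) 4 = \left(15 + \frac{2 + 36 - 216 + 120}{-10}\right) 4 = \left(15 - - \frac{29}{5}\right) 4 = \left(15 + \frac{29}{5}\right) 4 = \frac{104}{5} \cdot 4 = \frac{416}{5}$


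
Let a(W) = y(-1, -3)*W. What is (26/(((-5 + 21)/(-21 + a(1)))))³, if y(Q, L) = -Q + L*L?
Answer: -2924207/512 ≈ -5711.3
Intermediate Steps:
y(Q, L) = L² - Q (y(Q, L) = -Q + L² = L² - Q)
a(W) = 10*W (a(W) = ((-3)² - 1*(-1))*W = (9 + 1)*W = 10*W)
(26/(((-5 + 21)/(-21 + a(1)))))³ = (26/(((-5 + 21)/(-21 + 10*1))))³ = (26/((16/(-21 + 10))))³ = (26/((16/(-11))))³ = (26/((16*(-1/11))))³ = (26/(-16/11))³ = (26*(-11/16))³ = (-143/8)³ = -2924207/512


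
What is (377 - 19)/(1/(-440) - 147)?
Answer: -157520/64681 ≈ -2.4353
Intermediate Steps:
(377 - 19)/(1/(-440) - 147) = 358/(-1/440 - 147) = 358/(-64681/440) = 358*(-440/64681) = -157520/64681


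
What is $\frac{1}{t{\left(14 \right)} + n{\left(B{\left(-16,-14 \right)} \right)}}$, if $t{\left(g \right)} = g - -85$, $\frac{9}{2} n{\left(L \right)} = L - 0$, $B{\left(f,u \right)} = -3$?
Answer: $\frac{3}{295} \approx 0.010169$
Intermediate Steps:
$n{\left(L \right)} = \frac{2 L}{9}$ ($n{\left(L \right)} = \frac{2 \left(L - 0\right)}{9} = \frac{2 \left(L + 0\right)}{9} = \frac{2 L}{9}$)
$t{\left(g \right)} = 85 + g$ ($t{\left(g \right)} = g + 85 = 85 + g$)
$\frac{1}{t{\left(14 \right)} + n{\left(B{\left(-16,-14 \right)} \right)}} = \frac{1}{\left(85 + 14\right) + \frac{2}{9} \left(-3\right)} = \frac{1}{99 - \frac{2}{3}} = \frac{1}{\frac{295}{3}} = \frac{3}{295}$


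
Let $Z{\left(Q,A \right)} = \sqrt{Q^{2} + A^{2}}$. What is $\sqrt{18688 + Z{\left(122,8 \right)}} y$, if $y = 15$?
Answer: $15 \sqrt{18688 + 2 \sqrt{3737}} \approx 2057.3$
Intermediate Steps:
$Z{\left(Q,A \right)} = \sqrt{A^{2} + Q^{2}}$
$\sqrt{18688 + Z{\left(122,8 \right)}} y = \sqrt{18688 + \sqrt{8^{2} + 122^{2}}} \cdot 15 = \sqrt{18688 + \sqrt{64 + 14884}} \cdot 15 = \sqrt{18688 + \sqrt{14948}} \cdot 15 = \sqrt{18688 + 2 \sqrt{3737}} \cdot 15 = 15 \sqrt{18688 + 2 \sqrt{3737}}$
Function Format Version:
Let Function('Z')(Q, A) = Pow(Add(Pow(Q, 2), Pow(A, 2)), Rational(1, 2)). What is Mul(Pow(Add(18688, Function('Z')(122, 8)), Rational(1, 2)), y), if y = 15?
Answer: Mul(15, Pow(Add(18688, Mul(2, Pow(3737, Rational(1, 2)))), Rational(1, 2))) ≈ 2057.3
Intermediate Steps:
Function('Z')(Q, A) = Pow(Add(Pow(A, 2), Pow(Q, 2)), Rational(1, 2))
Mul(Pow(Add(18688, Function('Z')(122, 8)), Rational(1, 2)), y) = Mul(Pow(Add(18688, Pow(Add(Pow(8, 2), Pow(122, 2)), Rational(1, 2))), Rational(1, 2)), 15) = Mul(Pow(Add(18688, Pow(Add(64, 14884), Rational(1, 2))), Rational(1, 2)), 15) = Mul(Pow(Add(18688, Pow(14948, Rational(1, 2))), Rational(1, 2)), 15) = Mul(Pow(Add(18688, Mul(2, Pow(3737, Rational(1, 2)))), Rational(1, 2)), 15) = Mul(15, Pow(Add(18688, Mul(2, Pow(3737, Rational(1, 2)))), Rational(1, 2)))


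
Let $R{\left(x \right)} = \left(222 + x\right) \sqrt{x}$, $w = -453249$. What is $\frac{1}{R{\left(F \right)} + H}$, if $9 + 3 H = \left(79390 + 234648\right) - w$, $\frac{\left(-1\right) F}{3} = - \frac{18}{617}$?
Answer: $\frac{270333269598621}{69140252247632088034} - \frac{570687363 \sqrt{3702}}{34570126123816044017} \approx 3.9089 \cdot 10^{-6}$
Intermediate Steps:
$F = \frac{54}{617}$ ($F = - 3 \left(- \frac{18}{617}\right) = - 3 \left(\left(-18\right) \frac{1}{617}\right) = \left(-3\right) \left(- \frac{18}{617}\right) = \frac{54}{617} \approx 0.08752$)
$R{\left(x \right)} = \sqrt{x} \left(222 + x\right)$
$H = \frac{767278}{3}$ ($H = -3 + \frac{\left(79390 + 234648\right) - -453249}{3} = -3 + \frac{314038 + 453249}{3} = -3 + \frac{1}{3} \cdot 767287 = -3 + \frac{767287}{3} = \frac{767278}{3} \approx 2.5576 \cdot 10^{5}$)
$\frac{1}{R{\left(F \right)} + H} = \frac{1}{\sqrt{\frac{54}{617}} \left(222 + \frac{54}{617}\right) + \frac{767278}{3}} = \frac{1}{\frac{3 \sqrt{3702}}{617} \cdot \frac{137028}{617} + \frac{767278}{3}} = \frac{1}{\frac{411084 \sqrt{3702}}{380689} + \frac{767278}{3}} = \frac{1}{\frac{767278}{3} + \frac{411084 \sqrt{3702}}{380689}}$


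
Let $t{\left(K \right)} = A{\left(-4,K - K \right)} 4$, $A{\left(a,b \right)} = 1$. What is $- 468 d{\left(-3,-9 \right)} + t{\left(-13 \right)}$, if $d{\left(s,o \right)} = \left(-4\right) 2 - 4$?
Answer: $5620$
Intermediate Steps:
$d{\left(s,o \right)} = -12$ ($d{\left(s,o \right)} = -8 - 4 = -12$)
$t{\left(K \right)} = 4$ ($t{\left(K \right)} = 1 \cdot 4 = 4$)
$- 468 d{\left(-3,-9 \right)} + t{\left(-13 \right)} = \left(-468\right) \left(-12\right) + 4 = 5616 + 4 = 5620$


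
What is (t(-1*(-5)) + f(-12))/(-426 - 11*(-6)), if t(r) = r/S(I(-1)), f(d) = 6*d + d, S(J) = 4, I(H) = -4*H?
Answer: 331/1440 ≈ 0.22986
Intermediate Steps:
f(d) = 7*d
t(r) = r/4
(t(-1*(-5)) + f(-12))/(-426 - 11*(-6)) = ((-1*(-5))/4 + 7*(-12))/(-426 - 11*(-6)) = ((1/4)*5 - 84)/(-426 + 66) = (5/4 - 84)/(-360) = -331/4*(-1/360) = 331/1440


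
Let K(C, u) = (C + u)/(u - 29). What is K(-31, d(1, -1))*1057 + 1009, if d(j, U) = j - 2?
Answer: 32047/15 ≈ 2136.5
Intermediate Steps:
d(j, U) = -2 + j
K(C, u) = (C + u)/(-29 + u)
K(-31, d(1, -1))*1057 + 1009 = ((-31 + (-2 + 1))/(-29 + (-2 + 1)))*1057 + 1009 = ((-31 - 1)/(-29 - 1))*1057 + 1009 = (-32/(-30))*1057 + 1009 = -1/30*(-32)*1057 + 1009 = (16/15)*1057 + 1009 = 16912/15 + 1009 = 32047/15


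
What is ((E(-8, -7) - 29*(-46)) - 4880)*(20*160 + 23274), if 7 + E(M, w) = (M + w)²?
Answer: -88105472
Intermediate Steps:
E(M, w) = -7 + (M + w)²
((E(-8, -7) - 29*(-46)) - 4880)*(20*160 + 23274) = (((-7 + (-8 - 7)²) - 29*(-46)) - 4880)*(20*160 + 23274) = (((-7 + (-15)²) + 1334) - 4880)*(3200 + 23274) = (((-7 + 225) + 1334) - 4880)*26474 = ((218 + 1334) - 4880)*26474 = (1552 - 4880)*26474 = -3328*26474 = -88105472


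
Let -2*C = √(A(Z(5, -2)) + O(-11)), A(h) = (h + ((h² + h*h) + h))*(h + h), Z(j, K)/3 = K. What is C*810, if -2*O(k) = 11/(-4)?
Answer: -405*I*√11498/4 ≈ -10857.0*I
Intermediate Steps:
O(k) = 11/8 (O(k) = -11/(2*(-4)) = -11*(-1)/(2*4) = -½*(-11/4) = 11/8)
Z(j, K) = 3*K
A(h) = 2*h*(2*h + 2*h²) (A(h) = (h + ((h² + h²) + h))*(2*h) = (h + (2*h² + h))*(2*h) = (h + (h + 2*h²))*(2*h) = (2*h + 2*h²)*(2*h) = 2*h*(2*h + 2*h²))
C = -I*√11498/8 (C = -√(4*(3*(-2))²*(1 + 3*(-2)) + 11/8)/2 = -√(4*(-6)²*(1 - 6) + 11/8)/2 = -√(4*36*(-5) + 11/8)/2 = -√(-720 + 11/8)/2 = -I*√11498/8 ≈ -13.404*I)
C*810 = -I*√11498/8*810 = -405*I*√11498/4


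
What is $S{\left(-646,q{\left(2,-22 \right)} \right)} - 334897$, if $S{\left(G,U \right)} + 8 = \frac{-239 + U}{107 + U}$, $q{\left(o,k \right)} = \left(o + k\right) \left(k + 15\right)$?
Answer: $- \frac{82721634}{247} \approx -3.3491 \cdot 10^{5}$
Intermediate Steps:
$q{\left(o,k \right)} = \left(15 + k\right) \left(k + o\right)$ ($q{\left(o,k \right)} = \left(k + o\right) \left(15 + k\right) = \left(15 + k\right) \left(k + o\right)$)
$S{\left(G,U \right)} = -8 + \frac{-239 + U}{107 + U}$
$S{\left(-646,q{\left(2,-22 \right)} \right)} - 334897 = \frac{-1095 - 7 \left(\left(-22\right)^{2} + 15 \left(-22\right) + 15 \cdot 2 - 44\right)}{107 + \left(\left(-22\right)^{2} + 15 \left(-22\right) + 15 \cdot 2 - 44\right)} - 334897 = \frac{-1095 - 7 \left(484 - 330 + 30 - 44\right)}{107 + \left(484 - 330 + 30 - 44\right)} - 334897 = \frac{-1095 - 980}{107 + 140} - 334897 = \frac{-1095 - 980}{247} - 334897 = \frac{1}{247} \left(-2075\right) - 334897 = - \frac{2075}{247} - 334897 = - \frac{82721634}{247}$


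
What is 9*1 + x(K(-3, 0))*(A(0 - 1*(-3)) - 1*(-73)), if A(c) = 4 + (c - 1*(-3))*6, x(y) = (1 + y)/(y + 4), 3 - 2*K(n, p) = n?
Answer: 515/7 ≈ 73.571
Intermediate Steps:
K(n, p) = 3/2 - n/2
x(y) = (1 + y)/(4 + y)
A(c) = 22 + 6*c (A(c) = 4 + (c + 3)*6 = 4 + (3 + c)*6 = 4 + (18 + 6*c) = 22 + 6*c)
9*1 + x(K(-3, 0))*(A(0 - 1*(-3)) - 1*(-73)) = 9*1 + ((1 + (3/2 - ½*(-3)))/(4 + (3/2 - ½*(-3))))*((22 + 6*(0 - 1*(-3))) - 1*(-73)) = 9 + ((1 + (3/2 + 3/2))/(4 + (3/2 + 3/2)))*((22 + 6*(0 + 3)) + 73) = 9 + ((1 + 3)/(4 + 3))*((22 + 6*3) + 73) = 9 + (4/7)*((22 + 18) + 73) = 9 + ((⅐)*4)*(40 + 73) = 9 + (4/7)*113 = 9 + 452/7 = 515/7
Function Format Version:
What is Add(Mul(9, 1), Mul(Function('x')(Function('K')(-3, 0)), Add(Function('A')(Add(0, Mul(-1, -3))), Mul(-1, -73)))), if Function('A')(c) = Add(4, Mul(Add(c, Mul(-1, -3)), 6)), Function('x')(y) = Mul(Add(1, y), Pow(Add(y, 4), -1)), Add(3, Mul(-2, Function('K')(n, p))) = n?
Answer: Rational(515, 7) ≈ 73.571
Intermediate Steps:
Function('K')(n, p) = Add(Rational(3, 2), Mul(Rational(-1, 2), n))
Function('x')(y) = Mul(Pow(Add(4, y), -1), Add(1, y)) (Function('x')(y) = Mul(Add(1, y), Pow(Add(4, y), -1)) = Mul(Pow(Add(4, y), -1), Add(1, y)))
Function('A')(c) = Add(22, Mul(6, c)) (Function('A')(c) = Add(4, Mul(Add(c, 3), 6)) = Add(4, Mul(Add(3, c), 6)) = Add(4, Add(18, Mul(6, c))) = Add(22, Mul(6, c)))
Add(Mul(9, 1), Mul(Function('x')(Function('K')(-3, 0)), Add(Function('A')(Add(0, Mul(-1, -3))), Mul(-1, -73)))) = Add(Mul(9, 1), Mul(Mul(Pow(Add(4, Add(Rational(3, 2), Mul(Rational(-1, 2), -3))), -1), Add(1, Add(Rational(3, 2), Mul(Rational(-1, 2), -3)))), Add(Add(22, Mul(6, Add(0, Mul(-1, -3)))), Mul(-1, -73)))) = Add(9, Mul(Mul(Pow(Add(4, Add(Rational(3, 2), Rational(3, 2))), -1), Add(1, Add(Rational(3, 2), Rational(3, 2)))), Add(Add(22, Mul(6, Add(0, 3))), 73))) = Add(9, Mul(Mul(Pow(Add(4, 3), -1), Add(1, 3)), Add(Add(22, Mul(6, 3)), 73))) = Add(9, Mul(Mul(Pow(7, -1), 4), Add(Add(22, 18), 73))) = Add(9, Mul(Mul(Rational(1, 7), 4), Add(40, 73))) = Add(9, Mul(Rational(4, 7), 113)) = Add(9, Rational(452, 7)) = Rational(515, 7)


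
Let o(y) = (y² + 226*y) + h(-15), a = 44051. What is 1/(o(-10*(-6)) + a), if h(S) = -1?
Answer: 1/61210 ≈ 1.6337e-5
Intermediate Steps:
o(y) = -1 + y² + 226*y (o(y) = (y² + 226*y) - 1 = -1 + y² + 226*y)
1/(o(-10*(-6)) + a) = 1/((-1 + (-10*(-6))² + 226*(-10*(-6))) + 44051) = 1/((-1 + 60² + 226*60) + 44051) = 1/((-1 + 3600 + 13560) + 44051) = 1/(17159 + 44051) = 1/61210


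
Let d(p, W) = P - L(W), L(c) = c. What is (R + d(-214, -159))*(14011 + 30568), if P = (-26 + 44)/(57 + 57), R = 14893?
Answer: 12749192789/19 ≈ 6.7101e+8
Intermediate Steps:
P = 3/19 (P = 18/114 = 18*(1/114) = 3/19 ≈ 0.15789)
d(p, W) = 3/19 - W
(R + d(-214, -159))*(14011 + 30568) = (14893 + (3/19 - 1*(-159)))*(14011 + 30568) = (14893 + (3/19 + 159))*44579 = (14893 + 3024/19)*44579 = (285991/19)*44579 = 12749192789/19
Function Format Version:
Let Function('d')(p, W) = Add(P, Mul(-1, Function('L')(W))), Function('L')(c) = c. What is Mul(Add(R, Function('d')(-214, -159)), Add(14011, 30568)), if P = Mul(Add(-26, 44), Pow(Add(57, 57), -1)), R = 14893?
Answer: Rational(12749192789, 19) ≈ 6.7101e+8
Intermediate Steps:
P = Rational(3, 19) (P = Mul(18, Pow(114, -1)) = Mul(18, Rational(1, 114)) = Rational(3, 19) ≈ 0.15789)
Function('d')(p, W) = Add(Rational(3, 19), Mul(-1, W))
Mul(Add(R, Function('d')(-214, -159)), Add(14011, 30568)) = Mul(Add(14893, Add(Rational(3, 19), Mul(-1, -159))), Add(14011, 30568)) = Mul(Add(14893, Add(Rational(3, 19), 159)), 44579) = Mul(Add(14893, Rational(3024, 19)), 44579) = Mul(Rational(285991, 19), 44579) = Rational(12749192789, 19)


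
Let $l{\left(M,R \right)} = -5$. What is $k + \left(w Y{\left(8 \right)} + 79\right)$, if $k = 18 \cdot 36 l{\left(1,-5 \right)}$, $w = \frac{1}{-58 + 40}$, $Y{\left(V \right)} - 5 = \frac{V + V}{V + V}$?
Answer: $- \frac{9484}{3} \approx -3161.3$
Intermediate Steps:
$Y{\left(V \right)} = 6$ ($Y{\left(V \right)} = 5 + \frac{V + V}{V + V} = 5 + \frac{2 V}{2 V} = 5 + 2 V \frac{1}{2 V} = 5 + 1 = 6$)
$w = - \frac{1}{18}$ ($w = \frac{1}{-18} = - \frac{1}{18} \approx -0.055556$)
$k = -3240$ ($k = 18 \cdot 36 \left(-5\right) = 648 \left(-5\right) = -3240$)
$k + \left(w Y{\left(8 \right)} + 79\right) = -3240 + \left(\left(- \frac{1}{18}\right) 6 + 79\right) = -3240 + \left(- \frac{1}{3} + 79\right) = -3240 + \frac{236}{3} = - \frac{9484}{3}$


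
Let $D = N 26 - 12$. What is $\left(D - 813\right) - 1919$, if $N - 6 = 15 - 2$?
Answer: $-2250$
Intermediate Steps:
$N = 19$ ($N = 6 + \left(15 - 2\right) = 6 + 13 = 19$)
$D = 482$ ($D = 19 \cdot 26 - 12 = 494 - 12 = 482$)
$\left(D - 813\right) - 1919 = \left(482 - 813\right) - 1919 = -331 - 1919 = -2250$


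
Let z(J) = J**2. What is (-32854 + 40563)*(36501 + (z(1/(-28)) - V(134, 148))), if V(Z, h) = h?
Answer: 219712304877/784 ≈ 2.8025e+8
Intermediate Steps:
(-32854 + 40563)*(36501 + (z(1/(-28)) - V(134, 148))) = (-32854 + 40563)*(36501 + ((1/(-28))**2 - 1*148)) = 7709*(36501 + ((-1/28)**2 - 148)) = 7709*(36501 + (1/784 - 148)) = 7709*(36501 - 116031/784) = 7709*(28500753/784) = 219712304877/784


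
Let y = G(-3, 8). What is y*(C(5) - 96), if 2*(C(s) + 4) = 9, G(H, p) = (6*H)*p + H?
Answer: 28077/2 ≈ 14039.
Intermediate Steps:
G(H, p) = H + 6*H*p (G(H, p) = 6*H*p + H = H + 6*H*p)
y = -147 (y = -3*(1 + 6*8) = -3*(1 + 48) = -3*49 = -147)
C(s) = 1/2 (C(s) = -4 + (1/2)*9 = -4 + 9/2 = 1/2)
y*(C(5) - 96) = -147*(1/2 - 96) = -147*(-191/2) = 28077/2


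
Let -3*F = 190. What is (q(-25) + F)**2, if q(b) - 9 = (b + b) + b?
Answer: 150544/9 ≈ 16727.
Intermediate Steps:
q(b) = 9 + 3*b (q(b) = 9 + ((b + b) + b) = 9 + (2*b + b) = 9 + 3*b)
F = -190/3 (F = -1/3*190 = -190/3 ≈ -63.333)
(q(-25) + F)**2 = ((9 + 3*(-25)) - 190/3)**2 = ((9 - 75) - 190/3)**2 = (-66 - 190/3)**2 = (-388/3)**2 = 150544/9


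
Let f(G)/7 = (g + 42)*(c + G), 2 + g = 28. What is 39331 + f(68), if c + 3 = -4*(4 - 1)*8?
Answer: 24575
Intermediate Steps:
c = -99 (c = -3 - 4*(4 - 1)*8 = -3 - 4*3*8 = -3 - 12*8 = -3 - 96 = -99)
g = 26 (g = -2 + 28 = 26)
f(G) = -47124 + 476*G (f(G) = 7*((26 + 42)*(-99 + G)) = 7*(68*(-99 + G)) = 7*(-6732 + 68*G) = -47124 + 476*G)
39331 + f(68) = 39331 + (-47124 + 476*68) = 39331 + (-47124 + 32368) = 39331 - 14756 = 24575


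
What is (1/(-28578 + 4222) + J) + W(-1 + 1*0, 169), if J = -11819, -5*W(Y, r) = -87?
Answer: -1437198853/121780 ≈ -11802.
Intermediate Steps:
W(Y, r) = 87/5 (W(Y, r) = -⅕*(-87) = 87/5)
(1/(-28578 + 4222) + J) + W(-1 + 1*0, 169) = (1/(-28578 + 4222) - 11819) + 87/5 = (1/(-24356) - 11819) + 87/5 = (-1/24356 - 11819) + 87/5 = -287863565/24356 + 87/5 = -1437198853/121780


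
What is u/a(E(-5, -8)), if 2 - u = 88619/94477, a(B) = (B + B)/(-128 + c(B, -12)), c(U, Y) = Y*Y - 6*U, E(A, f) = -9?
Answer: -1170575/283431 ≈ -4.1300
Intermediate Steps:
c(U, Y) = Y² - 6*U
a(B) = 2*B/(16 - 6*B) (a(B) = (B + B)/(-128 + ((-12)² - 6*B)) = (2*B)/(-128 + (144 - 6*B)) = (2*B)/(16 - 6*B) = 2*B/(16 - 6*B))
u = 100335/94477 (u = 2 - 88619/94477 = 100335/94477 ≈ 1.0620)
u/a(E(-5, -8)) = 100335/(94477*((-1*(-9)/(-8 + 3*(-9))))) = 100335/(94477*((-1*(-9)/(-8 - 27)))) = 100335/(94477*((-1*(-9)/(-35)))) = 100335/(94477*((-1*(-9)*(-1/35)))) = 100335/(94477*(-9/35)) = (100335/94477)*(-35/9) = -1170575/283431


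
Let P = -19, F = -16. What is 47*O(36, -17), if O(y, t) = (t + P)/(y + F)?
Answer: -423/5 ≈ -84.600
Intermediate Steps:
O(y, t) = (-19 + t)/(-16 + y) (O(y, t) = (t - 19)/(y - 16) = (-19 + t)/(-16 + y))
47*O(36, -17) = 47*((-19 - 17)/(-16 + 36)) = 47*(-36/20) = 47*((1/20)*(-36)) = 47*(-9/5) = -423/5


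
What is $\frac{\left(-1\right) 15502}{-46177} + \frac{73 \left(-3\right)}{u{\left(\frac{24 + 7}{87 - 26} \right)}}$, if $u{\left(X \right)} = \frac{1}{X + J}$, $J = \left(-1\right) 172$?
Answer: $\frac{1734271465}{46177} \approx 37557.0$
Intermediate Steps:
$J = -172$
$u{\left(X \right)} = \frac{1}{-172 + X}$ ($u{\left(X \right)} = \frac{1}{X - 172} = \frac{1}{-172 + X}$)
$\frac{\left(-1\right) 15502}{-46177} + \frac{73 \left(-3\right)}{u{\left(\frac{24 + 7}{87 - 26} \right)}} = \frac{\left(-1\right) 15502}{-46177} + \frac{73 \left(-3\right)}{\frac{1}{-172 + \frac{24 + 7}{87 - 26}}} = \left(-15502\right) \left(- \frac{1}{46177}\right) - \frac{219}{\frac{1}{-172 + \frac{31}{61}}} = \frac{15502}{46177} - \frac{219}{\frac{1}{-172 + 31 \cdot \frac{1}{61}}} = \frac{15502}{46177} - \frac{219}{\frac{1}{-172 + \frac{31}{61}}} = \frac{15502}{46177} - \frac{219}{\frac{1}{- \frac{10461}{61}}} = \frac{15502}{46177} - \frac{219}{- \frac{61}{10461}} = \frac{15502}{46177} - - \frac{2290959}{61} = \frac{15502}{46177} + \frac{2290959}{61} = \frac{1734271465}{46177}$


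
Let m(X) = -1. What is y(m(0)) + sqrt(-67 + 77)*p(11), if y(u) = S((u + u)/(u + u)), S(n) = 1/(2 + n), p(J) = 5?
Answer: 1/3 + 5*sqrt(10) ≈ 16.145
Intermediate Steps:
y(u) = 1/3 (y(u) = 1/(2 + (u + u)/(u + u)) = 1/(2 + (2*u)/((2*u))) = 1/(2 + (2*u)*(1/(2*u))) = 1/(2 + 1) = 1/3)
y(m(0)) + sqrt(-67 + 77)*p(11) = 1/3 + sqrt(-67 + 77)*5 = 1/3 + sqrt(10)*5 = 1/3 + 5*sqrt(10)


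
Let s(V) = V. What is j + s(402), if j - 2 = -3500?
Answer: -3096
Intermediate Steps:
j = -3498 (j = 2 - 3500 = -3498)
j + s(402) = -3498 + 402 = -3096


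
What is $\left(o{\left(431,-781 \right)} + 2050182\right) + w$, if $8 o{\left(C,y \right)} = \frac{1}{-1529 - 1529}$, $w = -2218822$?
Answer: $- \frac{4125608961}{24464} \approx -1.6864 \cdot 10^{5}$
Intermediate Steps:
$o{\left(C,y \right)} = - \frac{1}{24464}$ ($o{\left(C,y \right)} = \frac{1}{8 \left(-1529 - 1529\right)} = \frac{1}{8 \left(-3058\right)} = \frac{1}{8} \left(- \frac{1}{3058}\right) = - \frac{1}{24464}$)
$\left(o{\left(431,-781 \right)} + 2050182\right) + w = \left(- \frac{1}{24464} + 2050182\right) - 2218822 = \frac{50155652447}{24464} - 2218822 = - \frac{4125608961}{24464}$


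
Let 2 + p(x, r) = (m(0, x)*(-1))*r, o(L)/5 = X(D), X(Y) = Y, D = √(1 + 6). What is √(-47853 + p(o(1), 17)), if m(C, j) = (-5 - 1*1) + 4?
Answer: I*√47821 ≈ 218.68*I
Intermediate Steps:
m(C, j) = -2 (m(C, j) = (-5 - 1) + 4 = -6 + 4 = -2)
D = √7 ≈ 2.6458
o(L) = 5*√7
p(x, r) = -2 + 2*r (p(x, r) = -2 + (-2*(-1))*r = -2 + 2*r)
√(-47853 + p(o(1), 17)) = √(-47853 + (-2 + 2*17)) = √(-47853 + (-2 + 34)) = √(-47853 + 32) = √(-47821) = I*√47821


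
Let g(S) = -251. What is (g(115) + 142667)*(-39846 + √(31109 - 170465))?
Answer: -5674707936 + 5981472*I*√79 ≈ -5.6747e+9 + 5.3164e+7*I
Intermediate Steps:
(g(115) + 142667)*(-39846 + √(31109 - 170465)) = (-251 + 142667)*(-39846 + √(31109 - 170465)) = 142416*(-39846 + √(-139356)) = 142416*(-39846 + 42*I*√79) = -5674707936 + 5981472*I*√79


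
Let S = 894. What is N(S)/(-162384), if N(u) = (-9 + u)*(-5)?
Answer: 1475/54128 ≈ 0.027250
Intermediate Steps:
N(u) = 45 - 5*u
N(S)/(-162384) = (45 - 5*894)/(-162384) = (45 - 4470)*(-1/162384) = -4425*(-1/162384) = 1475/54128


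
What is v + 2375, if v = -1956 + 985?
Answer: 1404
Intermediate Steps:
v = -971
v + 2375 = -971 + 2375 = 1404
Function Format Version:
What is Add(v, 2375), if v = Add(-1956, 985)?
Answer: 1404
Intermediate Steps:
v = -971
Add(v, 2375) = Add(-971, 2375) = 1404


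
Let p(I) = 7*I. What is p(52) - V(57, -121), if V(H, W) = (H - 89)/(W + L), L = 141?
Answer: 1828/5 ≈ 365.60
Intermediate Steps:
V(H, W) = (-89 + H)/(141 + W) (V(H, W) = (H - 89)/(W + 141) = (-89 + H)/(141 + W))
p(52) - V(57, -121) = 7*52 - (-89 + 57)/(141 - 121) = 364 - (-32)/20 = 364 - 1*(-8/5) = 364 + 8/5 = 1828/5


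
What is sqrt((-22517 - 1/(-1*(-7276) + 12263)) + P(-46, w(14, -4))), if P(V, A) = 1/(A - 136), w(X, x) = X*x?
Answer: I*sqrt(61129769694539)/52104 ≈ 150.06*I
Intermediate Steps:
P(V, A) = 1/(-136 + A)
sqrt((-22517 - 1/(-1*(-7276) + 12263)) + P(-46, w(14, -4))) = sqrt((-22517 - 1/(-1*(-7276) + 12263)) + 1/(-136 + 14*(-4))) = sqrt((-22517 - 1/(7276 + 12263)) + 1/(-136 - 56)) = sqrt((-22517 - 1/19539) + 1/(-192)) = sqrt((-22517 - 1*1/19539) - 1/192) = sqrt((-22517 - 1/19539) - 1/192) = sqrt(-439959664/19539 - 1/192) = sqrt(-28157425009/1250496) = I*sqrt(61129769694539)/52104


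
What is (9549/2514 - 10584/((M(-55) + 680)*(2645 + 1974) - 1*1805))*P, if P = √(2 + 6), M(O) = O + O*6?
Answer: 1429417*√2/188550 ≈ 10.721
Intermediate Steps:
M(O) = 7*O (M(O) = O + 6*O = 7*O)
P = 2*√2 (P = √8 = 2*√2 ≈ 2.8284)
(9549/2514 - 10584/((M(-55) + 680)*(2645 + 1974) - 1*1805))*P = (9549/2514 - 10584/((7*(-55) + 680)*(2645 + 1974) - 1*1805))*(2*√2) = (9549*(1/2514) - 10584/((-385 + 680)*4619 - 1805))*(2*√2) = (3183/838 - 10584/(295*4619 - 1805))*(2*√2) = (3183/838 - 10584/(1362605 - 1805))*(2*√2) = (3183/838 - 10584/1360800)*(2*√2) = (3183/838 - 10584*1/1360800)*(2*√2) = (3183/838 - 7/900)*(2*√2) = 1429417*(2*√2)/377100 = 1429417*√2/188550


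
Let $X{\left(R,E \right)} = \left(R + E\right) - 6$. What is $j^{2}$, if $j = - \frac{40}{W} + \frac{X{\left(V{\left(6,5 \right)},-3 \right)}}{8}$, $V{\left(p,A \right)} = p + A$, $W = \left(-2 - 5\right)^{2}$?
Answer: $\frac{12321}{38416} \approx 0.32073$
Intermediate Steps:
$W = 49$ ($W = \left(-7\right)^{2} = 49$)
$V{\left(p,A \right)} = A + p$
$X{\left(R,E \right)} = -6 + E + R$ ($X{\left(R,E \right)} = \left(E + R\right) - 6 = -6 + E + R$)
$j = - \frac{111}{196}$ ($j = - \frac{40}{49} + \frac{-6 - 3 + \left(5 + 6\right)}{8} = \left(-40\right) \frac{1}{49} + \left(-6 - 3 + 11\right) \frac{1}{8} = - \frac{40}{49} + 2 \cdot \frac{1}{8} = - \frac{40}{49} + \frac{1}{4} = - \frac{111}{196} \approx -0.56633$)
$j^{2} = \left(- \frac{111}{196}\right)^{2} = \frac{12321}{38416}$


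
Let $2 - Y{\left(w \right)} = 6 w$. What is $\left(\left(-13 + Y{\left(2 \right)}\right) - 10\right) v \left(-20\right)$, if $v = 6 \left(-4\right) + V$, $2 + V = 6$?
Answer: $-13200$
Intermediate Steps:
$V = 4$ ($V = -2 + 6 = 4$)
$Y{\left(w \right)} = 2 - 6 w$
$v = -20$ ($v = 6 \left(-4\right) + 4 = -24 + 4 = -20$)
$\left(\left(-13 + Y{\left(2 \right)}\right) - 10\right) v \left(-20\right) = \left(\left(-13 + \left(2 - 12\right)\right) - 10\right) \left(-20\right) \left(-20\right) = \left(\left(-13 - 10\right) - 10\right) \left(-20\right) \left(-20\right) = \left(-23 - 10\right) \left(-20\right) \left(-20\right) = \left(-33\right) \left(-20\right) \left(-20\right) = 660 \left(-20\right) = -13200$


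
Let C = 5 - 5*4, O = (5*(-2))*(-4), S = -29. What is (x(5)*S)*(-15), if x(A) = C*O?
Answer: -261000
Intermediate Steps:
O = 40 (O = -10*(-4) = 40)
C = -15 (C = 5 - 20 = -15)
x(A) = -600 (x(A) = -15*40 = -600)
(x(5)*S)*(-15) = -600*(-29)*(-15) = 17400*(-15) = -261000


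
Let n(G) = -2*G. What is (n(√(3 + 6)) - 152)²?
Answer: 24964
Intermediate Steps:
(n(√(3 + 6)) - 152)² = (-2*√(3 + 6) - 152)² = (-2*√9 - 152)² = (-2*3 - 152)² = (-6 - 152)² = (-158)² = 24964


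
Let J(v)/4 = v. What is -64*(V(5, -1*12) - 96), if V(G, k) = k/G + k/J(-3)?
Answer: 31168/5 ≈ 6233.6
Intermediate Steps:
J(v) = 4*v
V(G, k) = -k/12 + k/G (V(G, k) = k/G + k/((4*(-3))) = k/G + k/(-12) = k/G + k*(-1/12) = k/G - k/12 = -k/12 + k/G)
-64*(V(5, -1*12) - 96) = -64*((-(-1)*12/12 - 1*12/5) - 96) = -64*((-1/12*(-12) - 12*1/5) - 96) = -64*((1 - 12/5) - 96) = -64*(-7/5 - 96) = -64*(-487/5) = 31168/5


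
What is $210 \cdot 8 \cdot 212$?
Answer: $356160$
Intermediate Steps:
$210 \cdot 8 \cdot 212 = 1680 \cdot 212 = 356160$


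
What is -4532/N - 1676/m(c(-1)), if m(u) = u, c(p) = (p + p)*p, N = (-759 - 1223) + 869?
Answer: -928162/1113 ≈ -833.93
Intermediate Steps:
N = -1113 (N = -1982 + 869 = -1113)
c(p) = 2*p² (c(p) = (2*p)*p = 2*p²)
-4532/N - 1676/m(c(-1)) = -4532/(-1113) - 1676/(2*(-1)²) = -4532*(-1/1113) - 1676/(2*1) = 4532/1113 - 1676/2 = 4532/1113 - 1676*½ = 4532/1113 - 838 = -928162/1113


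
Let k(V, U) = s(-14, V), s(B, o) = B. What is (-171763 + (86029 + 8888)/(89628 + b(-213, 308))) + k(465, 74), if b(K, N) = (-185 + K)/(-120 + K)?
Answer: -5126914402233/29846522 ≈ -1.7178e+5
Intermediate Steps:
b(K, N) = (-185 + K)/(-120 + K)
k(V, U) = -14
(-171763 + (86029 + 8888)/(89628 + b(-213, 308))) + k(465, 74) = (-171763 + (86029 + 8888)/(89628 + (-185 - 213)/(-120 - 213))) - 14 = (-171763 + 94917/(89628 - 398/(-333))) - 14 = (-171763 + 94917/(89628 - 1/333*(-398))) - 14 = (-171763 + 94917/(89628 + 398/333)) - 14 = (-171763 + 94917/(29846522/333)) - 14 = (-171763 + 94917*(333/29846522)) - 14 = (-171763 + 31607361/29846522) - 14 = -5126496550925/29846522 - 14 = -5126914402233/29846522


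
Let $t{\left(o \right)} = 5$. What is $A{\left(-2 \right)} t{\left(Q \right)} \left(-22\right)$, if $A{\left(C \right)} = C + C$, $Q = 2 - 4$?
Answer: $440$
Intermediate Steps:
$Q = -2$
$A{\left(C \right)} = 2 C$
$A{\left(-2 \right)} t{\left(Q \right)} \left(-22\right) = 2 \left(-2\right) 5 \left(-22\right) = \left(-4\right) 5 \left(-22\right) = \left(-20\right) \left(-22\right) = 440$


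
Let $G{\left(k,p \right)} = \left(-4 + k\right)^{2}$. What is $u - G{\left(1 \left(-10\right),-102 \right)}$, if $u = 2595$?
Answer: $2399$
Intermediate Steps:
$u - G{\left(1 \left(-10\right),-102 \right)} = 2595 - \left(-4 + 1 \left(-10\right)\right)^{2} = 2595 - \left(-4 - 10\right)^{2} = 2595 - \left(-14\right)^{2} = 2595 - 196 = 2399$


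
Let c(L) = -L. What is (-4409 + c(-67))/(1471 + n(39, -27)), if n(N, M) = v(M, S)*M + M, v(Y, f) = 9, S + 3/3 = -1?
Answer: -4342/1201 ≈ -3.6153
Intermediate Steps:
S = -2 (S = -1 - 1 = -2)
n(N, M) = 10*M (n(N, M) = 9*M + M = 10*M)
(-4409 + c(-67))/(1471 + n(39, -27)) = (-4409 - 1*(-67))/(1471 + 10*(-27)) = (-4409 + 67)/(1471 - 270) = -4342/1201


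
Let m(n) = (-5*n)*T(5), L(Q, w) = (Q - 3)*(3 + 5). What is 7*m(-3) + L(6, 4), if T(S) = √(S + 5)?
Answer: 24 + 105*√10 ≈ 356.04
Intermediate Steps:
T(S) = √(5 + S)
L(Q, w) = -24 + 8*Q (L(Q, w) = (-3 + Q)*8 = -24 + 8*Q)
m(n) = -5*n*√10 (m(n) = (-5*n)*√(5 + 5) = (-5*n)*√10 = -5*n*√10)
7*m(-3) + L(6, 4) = 7*(-5*(-3)*√10) + (-24 + 8*6) = 7*(15*√10) + (-24 + 48) = 105*√10 + 24 = 24 + 105*√10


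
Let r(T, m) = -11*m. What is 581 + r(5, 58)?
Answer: -57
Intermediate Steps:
581 + r(5, 58) = 581 - 11*58 = 581 - 638 = -57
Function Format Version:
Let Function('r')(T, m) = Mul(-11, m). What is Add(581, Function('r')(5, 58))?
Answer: -57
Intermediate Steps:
Add(581, Function('r')(5, 58)) = Add(581, Mul(-11, 58)) = Add(581, -638) = -57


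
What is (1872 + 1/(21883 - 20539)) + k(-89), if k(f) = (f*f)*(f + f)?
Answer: -1892440703/1344 ≈ -1.4081e+6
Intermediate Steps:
k(f) = 2*f**3 (k(f) = f**2*(2*f) = 2*f**3)
(1872 + 1/(21883 - 20539)) + k(-89) = (1872 + 1/(21883 - 20539)) + 2*(-89)**3 = (1872 + 1/1344) + 2*(-704969) = (1872 + 1/1344) - 1409938 = 2515969/1344 - 1409938 = -1892440703/1344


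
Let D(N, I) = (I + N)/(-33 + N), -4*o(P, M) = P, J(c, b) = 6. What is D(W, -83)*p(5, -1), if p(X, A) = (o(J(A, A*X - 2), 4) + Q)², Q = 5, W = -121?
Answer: 357/22 ≈ 16.227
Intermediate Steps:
o(P, M) = -P/4
p(X, A) = 49/4 (p(X, A) = (-¼*6 + 5)² = (-3/2 + 5)² = (7/2)² = 49/4)
D(N, I) = (I + N)/(-33 + N)
D(W, -83)*p(5, -1) = ((-83 - 121)/(-33 - 121))*(49/4) = (-204/(-154))*(49/4) = -1/154*(-204)*(49/4) = (102/77)*(49/4) = 357/22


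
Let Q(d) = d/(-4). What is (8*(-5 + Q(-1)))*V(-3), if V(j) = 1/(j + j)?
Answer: 19/3 ≈ 6.3333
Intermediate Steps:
Q(d) = -d/4 (Q(d) = d*(-1/4) = -d/4)
V(j) = 1/(2*j)
(8*(-5 + Q(-1)))*V(-3) = (8*(-5 - 1/4*(-1)))*((1/2)/(-3)) = (8*(-5 + 1/4))*((1/2)*(-1/3)) = (8*(-19/4))*(-1/6) = -38*(-1/6) = 19/3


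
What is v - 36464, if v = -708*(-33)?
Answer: -13100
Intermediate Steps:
v = 23364
v - 36464 = 23364 - 36464 = -13100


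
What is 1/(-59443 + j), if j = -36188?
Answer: -1/95631 ≈ -1.0457e-5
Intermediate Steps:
1/(-59443 + j) = 1/(-59443 - 36188) = 1/(-95631) = -1/95631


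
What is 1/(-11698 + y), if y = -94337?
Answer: -1/106035 ≈ -9.4308e-6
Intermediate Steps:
1/(-11698 + y) = 1/(-11698 - 94337) = 1/(-106035) = -1/106035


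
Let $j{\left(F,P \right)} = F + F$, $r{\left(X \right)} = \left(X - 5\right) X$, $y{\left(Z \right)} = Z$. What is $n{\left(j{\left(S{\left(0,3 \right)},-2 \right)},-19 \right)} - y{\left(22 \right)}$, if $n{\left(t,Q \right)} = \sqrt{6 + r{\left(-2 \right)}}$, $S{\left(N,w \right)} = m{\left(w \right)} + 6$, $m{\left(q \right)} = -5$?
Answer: $-22 + 2 \sqrt{5} \approx -17.528$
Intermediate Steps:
$r{\left(X \right)} = X \left(-5 + X\right)$ ($r{\left(X \right)} = \left(-5 + X\right) X = X \left(-5 + X\right)$)
$S{\left(N,w \right)} = 1$ ($S{\left(N,w \right)} = -5 + 6 = 1$)
$j{\left(F,P \right)} = 2 F$
$n{\left(t,Q \right)} = 2 \sqrt{5}$ ($n{\left(t,Q \right)} = \sqrt{6 - 2 \left(-5 - 2\right)} = \sqrt{6 - -14} = \sqrt{6 + 14} = \sqrt{20} = 2 \sqrt{5}$)
$n{\left(j{\left(S{\left(0,3 \right)},-2 \right)},-19 \right)} - y{\left(22 \right)} = 2 \sqrt{5} - 22 = -22 + 2 \sqrt{5}$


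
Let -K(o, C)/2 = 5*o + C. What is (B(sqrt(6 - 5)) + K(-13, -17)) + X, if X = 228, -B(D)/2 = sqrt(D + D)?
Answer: 392 - 2*sqrt(2) ≈ 389.17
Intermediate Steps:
K(o, C) = -10*o - 2*C (K(o, C) = -2*(5*o + C) = -2*(C + 5*o) = -10*o - 2*C)
B(D) = -2*sqrt(2)*sqrt(D) (B(D) = -2*sqrt(D + D) = -2*sqrt(2)*sqrt(D))
(B(sqrt(6 - 5)) + K(-13, -17)) + X = (-2*sqrt(2)*sqrt(sqrt(6 - 5)) + (-10*(-13) - 2*(-17))) + 228 = (-2*sqrt(2)*sqrt(sqrt(1)) + (130 + 34)) + 228 = (-2*sqrt(2)*sqrt(1) + 164) + 228 = (-2*sqrt(2)*1 + 164) + 228 = (-2*sqrt(2) + 164) + 228 = (164 - 2*sqrt(2)) + 228 = 392 - 2*sqrt(2)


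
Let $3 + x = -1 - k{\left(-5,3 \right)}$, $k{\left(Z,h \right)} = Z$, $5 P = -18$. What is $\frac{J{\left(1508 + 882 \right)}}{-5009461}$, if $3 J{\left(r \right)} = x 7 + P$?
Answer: $- \frac{17}{75141915} \approx -2.2624 \cdot 10^{-7}$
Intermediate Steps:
$P = - \frac{18}{5}$ ($P = \frac{1}{5} \left(-18\right) = - \frac{18}{5} \approx -3.6$)
$x = 1$ ($x = -3 - -4 = -3 + \left(-1 + 5\right) = -3 + 4 = 1$)
$J{\left(r \right)} = \frac{17}{15}$ ($J{\left(r \right)} = \frac{1 \cdot 7 - \frac{18}{5}}{3} = \frac{7 - \frac{18}{5}}{3} = \frac{1}{3} \cdot \frac{17}{5} = \frac{17}{15}$)
$\frac{J{\left(1508 + 882 \right)}}{-5009461} = \frac{17}{15 \left(-5009461\right)} = \frac{17}{15} \left(- \frac{1}{5009461}\right) = - \frac{17}{75141915}$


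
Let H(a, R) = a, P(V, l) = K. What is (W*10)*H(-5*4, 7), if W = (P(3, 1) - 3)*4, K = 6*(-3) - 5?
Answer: 20800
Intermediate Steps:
K = -23 (K = -18 - 5 = -23)
P(V, l) = -23
W = -104 (W = (-23 - 3)*4 = -26*4 = -104)
(W*10)*H(-5*4, 7) = (-104*10)*(-5*4) = -1040*(-20) = 20800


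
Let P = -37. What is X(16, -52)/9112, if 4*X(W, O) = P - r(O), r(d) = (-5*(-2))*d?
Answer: 483/36448 ≈ 0.013252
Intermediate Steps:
r(d) = 10*d
X(W, O) = -37/4 - 5*O/2 (X(W, O) = (-37 - 10*O)/4 = -37/4 - 5*O/2)
X(16, -52)/9112 = (-37/4 - 5/2*(-52))/9112 = (-37/4 + 130)*(1/9112) = (483/4)*(1/9112) = 483/36448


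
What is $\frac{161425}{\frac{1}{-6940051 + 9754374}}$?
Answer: $454302090275$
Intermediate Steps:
$\frac{161425}{\frac{1}{-6940051 + 9754374}} = \frac{161425}{\frac{1}{2814323}} = 161425 \frac{1}{\frac{1}{2814323}} = 161425 \cdot 2814323 = 454302090275$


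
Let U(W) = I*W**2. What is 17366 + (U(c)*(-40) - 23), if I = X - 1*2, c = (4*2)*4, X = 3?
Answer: -23617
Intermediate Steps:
c = 32 (c = 8*4 = 32)
I = 1 (I = 3 - 1*2 = 3 - 2 = 1)
U(W) = W**2 (U(W) = 1*W**2 = W**2)
17366 + (U(c)*(-40) - 23) = 17366 + (32**2*(-40) - 23) = 17366 + (1024*(-40) - 23) = 17366 + (-40960 - 23) = 17366 - 40983 = -23617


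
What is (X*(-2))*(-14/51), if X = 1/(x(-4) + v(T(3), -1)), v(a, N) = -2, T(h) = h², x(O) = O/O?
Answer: -28/51 ≈ -0.54902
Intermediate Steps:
x(O) = 1
X = -1 (X = 1/(1 - 2) = 1/(-1) = -1)
(X*(-2))*(-14/51) = (-1*(-2))*(-14/51) = 2*(-14*1/51) = 2*(-14/51) = -28/51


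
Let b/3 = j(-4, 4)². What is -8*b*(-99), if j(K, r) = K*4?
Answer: 608256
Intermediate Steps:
j(K, r) = 4*K
b = 768 (b = 3*(4*(-4))² = 3*(-16)² = 3*256 = 768)
-8*b*(-99) = -8*768*(-99) = -6144*(-99) = 608256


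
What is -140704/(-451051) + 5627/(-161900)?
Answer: 20241913623/73025156900 ≈ 0.27719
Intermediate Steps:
-140704/(-451051) + 5627/(-161900) = -140704*(-1/451051) + 5627*(-1/161900) = 140704/451051 - 5627/161900 = 20241913623/73025156900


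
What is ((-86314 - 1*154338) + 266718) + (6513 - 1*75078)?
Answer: -42499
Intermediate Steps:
((-86314 - 1*154338) + 266718) + (6513 - 1*75078) = ((-86314 - 154338) + 266718) + (6513 - 75078) = (-240652 + 266718) - 68565 = 26066 - 68565 = -42499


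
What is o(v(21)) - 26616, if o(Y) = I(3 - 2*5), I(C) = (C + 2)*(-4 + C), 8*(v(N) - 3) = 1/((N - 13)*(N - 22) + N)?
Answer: -26561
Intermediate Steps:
v(N) = 3 + 1/(8*(N + (-22 + N)*(-13 + N))) (v(N) = 3 + 1/(8*((N - 13)*(N - 22) + N)) = 3 + 1/(8*((-13 + N)*(-22 + N) + N)) = 3 + 1/(8*((-22 + N)*(-13 + N) + N)) = 3 + 1/(8*(N + (-22 + N)*(-13 + N))))
I(C) = (-4 + C)*(2 + C) (I(C) = (2 + C)*(-4 + C) = (-4 + C)*(2 + C))
o(Y) = 55 (o(Y) = -8 + (3 - 2*5)² - 2*(3 - 2*5) = -8 + (3 - 10)² - 2*(3 - 10) = -8 + (-7)² - 2*(-7) = -8 + 49 + 14 = 55)
o(v(21)) - 26616 = 55 - 26616 = -26561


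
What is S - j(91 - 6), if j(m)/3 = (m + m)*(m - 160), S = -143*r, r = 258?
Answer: 1356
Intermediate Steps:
S = -36894 (S = -143*258 = -36894)
j(m) = 6*m*(-160 + m) (j(m) = 3*((m + m)*(m - 160)) = 3*((2*m)*(-160 + m)) = 3*(2*m*(-160 + m)) = 6*m*(-160 + m))
S - j(91 - 6) = -36894 - 6*(91 - 6)*(-160 + (91 - 6)) = -36894 - 6*85*(-160 + 85) = -36894 - 6*85*(-75) = -36894 - 1*(-38250) = -36894 + 38250 = 1356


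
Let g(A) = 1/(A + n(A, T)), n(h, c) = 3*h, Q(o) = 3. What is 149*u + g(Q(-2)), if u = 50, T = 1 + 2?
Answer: 89401/12 ≈ 7450.1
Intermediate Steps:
T = 3
g(A) = 1/(4*A) (g(A) = 1/(A + 3*A) = 1/(4*A))
149*u + g(Q(-2)) = 149*50 + (1/4)/3 = 7450 + (1/4)*(1/3) = 7450 + 1/12 = 89401/12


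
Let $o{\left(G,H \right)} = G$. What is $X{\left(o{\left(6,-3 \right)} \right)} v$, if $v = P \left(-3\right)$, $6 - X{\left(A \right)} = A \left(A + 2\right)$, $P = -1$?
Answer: $-126$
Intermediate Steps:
$X{\left(A \right)} = 6 - A \left(2 + A\right)$ ($X{\left(A \right)} = 6 - A \left(A + 2\right) = 6 - A \left(2 + A\right)$)
$v = 3$ ($v = \left(-1\right) \left(-3\right) = 3$)
$X{\left(o{\left(6,-3 \right)} \right)} v = \left(6 - 6^{2} - 12\right) 3 = \left(6 - 36 - 12\right) 3 = \left(-42\right) 3 = -126$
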